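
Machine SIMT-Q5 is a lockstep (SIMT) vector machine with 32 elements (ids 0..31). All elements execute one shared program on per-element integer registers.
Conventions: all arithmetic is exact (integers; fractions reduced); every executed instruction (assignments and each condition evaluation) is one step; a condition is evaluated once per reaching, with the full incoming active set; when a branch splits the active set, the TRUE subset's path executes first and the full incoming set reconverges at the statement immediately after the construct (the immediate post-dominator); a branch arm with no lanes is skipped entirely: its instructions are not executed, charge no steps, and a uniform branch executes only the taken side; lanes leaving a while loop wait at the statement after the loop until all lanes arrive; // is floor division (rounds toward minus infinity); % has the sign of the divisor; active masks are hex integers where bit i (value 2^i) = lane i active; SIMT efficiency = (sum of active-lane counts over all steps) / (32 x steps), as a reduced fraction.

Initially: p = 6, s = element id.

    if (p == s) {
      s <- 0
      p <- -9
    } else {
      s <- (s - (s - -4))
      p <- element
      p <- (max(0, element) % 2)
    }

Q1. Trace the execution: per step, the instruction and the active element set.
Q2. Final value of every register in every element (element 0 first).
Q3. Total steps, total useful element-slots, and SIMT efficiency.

step 0: eval (p == s)                0xffffffff
step 1: s <- 0                       0x00000040
step 2: p <- -9                      0x00000040
step 3: s <- (s - (s - -4))          0xffffffbf
step 4: p <- element                 0xffffffbf
step 5: p <- (max(0, element) % 2)   0xffffffbf

Answer: 6 steps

p: 0,1,0,1,0,1,-9,1,0,1,0,1,0,1,0,1,0,1,0,1,0,1,0,1,0,1,0,1,0,1,0,1
s: -4,-4,-4,-4,-4,-4,0,-4,-4,-4,-4,-4,-4,-4,-4,-4,-4,-4,-4,-4,-4,-4,-4,-4,-4,-4,-4,-4,-4,-4,-4,-4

steps = 6; useful = 127; efficiency = 127/192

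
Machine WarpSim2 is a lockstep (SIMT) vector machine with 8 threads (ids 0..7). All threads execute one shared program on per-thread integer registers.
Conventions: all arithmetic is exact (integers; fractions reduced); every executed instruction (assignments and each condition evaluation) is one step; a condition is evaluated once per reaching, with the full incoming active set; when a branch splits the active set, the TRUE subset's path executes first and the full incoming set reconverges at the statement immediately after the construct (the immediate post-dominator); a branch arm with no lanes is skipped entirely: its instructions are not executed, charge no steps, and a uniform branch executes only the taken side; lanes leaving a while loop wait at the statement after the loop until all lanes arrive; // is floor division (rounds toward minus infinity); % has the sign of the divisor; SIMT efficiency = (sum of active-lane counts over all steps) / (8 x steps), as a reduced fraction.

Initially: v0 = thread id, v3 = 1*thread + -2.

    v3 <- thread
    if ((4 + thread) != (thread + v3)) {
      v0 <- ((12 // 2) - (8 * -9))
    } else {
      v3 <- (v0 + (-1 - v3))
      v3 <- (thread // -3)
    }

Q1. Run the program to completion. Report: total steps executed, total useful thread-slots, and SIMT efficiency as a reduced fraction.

Answer: 5 steps, 25 useful, 5/8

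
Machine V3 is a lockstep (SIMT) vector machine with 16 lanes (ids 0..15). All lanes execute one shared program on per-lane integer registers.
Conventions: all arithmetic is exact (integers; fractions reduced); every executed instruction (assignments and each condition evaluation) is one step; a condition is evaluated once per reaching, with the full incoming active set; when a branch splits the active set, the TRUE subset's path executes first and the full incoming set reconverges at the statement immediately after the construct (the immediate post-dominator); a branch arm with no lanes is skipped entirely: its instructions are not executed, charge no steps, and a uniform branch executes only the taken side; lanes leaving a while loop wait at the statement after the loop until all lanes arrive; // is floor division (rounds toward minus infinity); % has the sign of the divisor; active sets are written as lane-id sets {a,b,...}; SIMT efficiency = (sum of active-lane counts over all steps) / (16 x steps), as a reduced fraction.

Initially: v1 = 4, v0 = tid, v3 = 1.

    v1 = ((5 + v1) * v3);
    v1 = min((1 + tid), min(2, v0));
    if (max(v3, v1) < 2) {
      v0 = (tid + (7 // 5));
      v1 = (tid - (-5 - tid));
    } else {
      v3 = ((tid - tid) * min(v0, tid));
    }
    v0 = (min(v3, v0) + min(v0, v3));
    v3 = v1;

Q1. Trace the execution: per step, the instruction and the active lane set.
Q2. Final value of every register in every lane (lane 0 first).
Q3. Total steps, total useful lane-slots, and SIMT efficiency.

step 0: v1 <- ((5 + v1) * v3)        {0,1,2,3,4,5,6,7,8,9,10,11,12,13,14,15}
step 1: v1 <- min((1 + tid), min(2, v0)) {0,1,2,3,4,5,6,7,8,9,10,11,12,13,14,15}
step 2: eval (max(v3, v1) < 2)       {0,1,2,3,4,5,6,7,8,9,10,11,12,13,14,15}
step 3: v0 <- (tid + (7 // 5))       {0,1}
step 4: v1 <- (tid - (-5 - tid))     {0,1}
step 5: v3 <- ((tid - tid) * min(v0, tid)) {2,3,4,5,6,7,8,9,10,11,12,13,14,15}
step 6: v0 <- (min(v3, v0) + min(v0, v3)) {0,1,2,3,4,5,6,7,8,9,10,11,12,13,14,15}
step 7: v3 <- v1                     {0,1,2,3,4,5,6,7,8,9,10,11,12,13,14,15}

Answer: 8 steps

v1: 5,7,2,2,2,2,2,2,2,2,2,2,2,2,2,2
v0: 2,2,0,0,0,0,0,0,0,0,0,0,0,0,0,0
v3: 5,7,2,2,2,2,2,2,2,2,2,2,2,2,2,2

steps = 8; useful = 98; efficiency = 98/128 = 49/64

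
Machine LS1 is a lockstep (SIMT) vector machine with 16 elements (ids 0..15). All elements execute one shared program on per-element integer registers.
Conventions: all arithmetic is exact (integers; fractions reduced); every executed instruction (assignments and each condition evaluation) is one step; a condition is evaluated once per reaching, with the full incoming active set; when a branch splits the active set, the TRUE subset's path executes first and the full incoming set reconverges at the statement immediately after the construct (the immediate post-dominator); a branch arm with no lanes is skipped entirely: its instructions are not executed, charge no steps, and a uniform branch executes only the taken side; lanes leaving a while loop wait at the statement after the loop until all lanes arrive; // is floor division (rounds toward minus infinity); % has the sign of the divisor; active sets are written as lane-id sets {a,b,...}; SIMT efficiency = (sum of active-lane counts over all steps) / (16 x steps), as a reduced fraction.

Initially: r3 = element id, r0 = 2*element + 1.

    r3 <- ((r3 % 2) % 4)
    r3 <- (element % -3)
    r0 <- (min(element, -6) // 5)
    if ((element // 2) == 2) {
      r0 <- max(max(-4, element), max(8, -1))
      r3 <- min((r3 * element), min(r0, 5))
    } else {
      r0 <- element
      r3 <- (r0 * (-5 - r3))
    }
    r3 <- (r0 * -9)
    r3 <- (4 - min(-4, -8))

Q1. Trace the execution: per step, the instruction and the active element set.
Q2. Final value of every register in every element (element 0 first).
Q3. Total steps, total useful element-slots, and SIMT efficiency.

step 0: r3 <- ((r3 % 2) % 4)         {0,1,2,3,4,5,6,7,8,9,10,11,12,13,14,15}
step 1: r3 <- (element % -3)         {0,1,2,3,4,5,6,7,8,9,10,11,12,13,14,15}
step 2: r0 <- (min(element, -6) // 5) {0,1,2,3,4,5,6,7,8,9,10,11,12,13,14,15}
step 3: eval ((element // 2) == 2)   {0,1,2,3,4,5,6,7,8,9,10,11,12,13,14,15}
step 4: r0 <- max(max(-4, element), max(8, -1)) {4,5}
step 5: r3 <- min((r3 * element), min(r0, 5)) {4,5}
step 6: r0 <- element                {0,1,2,3,6,7,8,9,10,11,12,13,14,15}
step 7: r3 <- (r0 * (-5 - r3))       {0,1,2,3,6,7,8,9,10,11,12,13,14,15}
step 8: r3 <- (r0 * -9)              {0,1,2,3,4,5,6,7,8,9,10,11,12,13,14,15}
step 9: r3 <- (4 - min(-4, -8))      {0,1,2,3,4,5,6,7,8,9,10,11,12,13,14,15}

Answer: 10 steps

r3: 12,12,12,12,12,12,12,12,12,12,12,12,12,12,12,12
r0: 0,1,2,3,8,8,6,7,8,9,10,11,12,13,14,15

steps = 10; useful = 128; efficiency = 128/160 = 4/5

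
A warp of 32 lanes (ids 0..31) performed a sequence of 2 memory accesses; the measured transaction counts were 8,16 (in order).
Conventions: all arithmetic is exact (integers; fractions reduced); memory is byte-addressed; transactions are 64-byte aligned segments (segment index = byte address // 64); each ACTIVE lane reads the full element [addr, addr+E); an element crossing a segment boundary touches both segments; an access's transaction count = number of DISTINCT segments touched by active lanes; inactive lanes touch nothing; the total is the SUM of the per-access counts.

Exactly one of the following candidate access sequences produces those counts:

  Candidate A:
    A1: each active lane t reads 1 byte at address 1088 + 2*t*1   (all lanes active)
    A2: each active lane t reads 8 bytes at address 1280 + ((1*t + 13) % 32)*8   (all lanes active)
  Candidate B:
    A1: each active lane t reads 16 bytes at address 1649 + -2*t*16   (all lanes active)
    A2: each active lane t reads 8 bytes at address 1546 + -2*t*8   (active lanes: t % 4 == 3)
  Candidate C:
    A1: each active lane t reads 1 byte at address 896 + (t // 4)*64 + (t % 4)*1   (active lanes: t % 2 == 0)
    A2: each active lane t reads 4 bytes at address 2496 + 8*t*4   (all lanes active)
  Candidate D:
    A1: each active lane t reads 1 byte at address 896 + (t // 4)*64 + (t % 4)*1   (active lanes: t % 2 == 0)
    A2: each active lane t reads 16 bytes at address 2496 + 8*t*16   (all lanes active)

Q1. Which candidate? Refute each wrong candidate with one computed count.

A: A1 gives 1 transaction, not 8
B: A1 gives 17 transactions, not 8
D: A2 gives 32 transactions, not 16
C: all counts match (8,16)

Answer: C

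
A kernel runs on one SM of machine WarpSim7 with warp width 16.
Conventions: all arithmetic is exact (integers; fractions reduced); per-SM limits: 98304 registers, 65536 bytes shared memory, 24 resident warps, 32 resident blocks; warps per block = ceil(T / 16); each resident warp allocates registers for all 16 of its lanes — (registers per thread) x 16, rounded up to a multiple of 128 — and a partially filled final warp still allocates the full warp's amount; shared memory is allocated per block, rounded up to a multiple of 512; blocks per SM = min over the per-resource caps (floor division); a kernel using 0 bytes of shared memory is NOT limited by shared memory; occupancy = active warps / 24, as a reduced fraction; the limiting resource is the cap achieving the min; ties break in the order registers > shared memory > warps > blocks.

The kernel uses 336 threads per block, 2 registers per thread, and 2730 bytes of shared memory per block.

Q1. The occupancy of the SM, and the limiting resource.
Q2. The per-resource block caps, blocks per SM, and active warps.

Answer: occupancy 7/8, limited by warps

registers: 36 blocks
shared memory: 21 blocks
warps: 1 block
blocks: 32 blocks

Answer: 1 block, 21 active warps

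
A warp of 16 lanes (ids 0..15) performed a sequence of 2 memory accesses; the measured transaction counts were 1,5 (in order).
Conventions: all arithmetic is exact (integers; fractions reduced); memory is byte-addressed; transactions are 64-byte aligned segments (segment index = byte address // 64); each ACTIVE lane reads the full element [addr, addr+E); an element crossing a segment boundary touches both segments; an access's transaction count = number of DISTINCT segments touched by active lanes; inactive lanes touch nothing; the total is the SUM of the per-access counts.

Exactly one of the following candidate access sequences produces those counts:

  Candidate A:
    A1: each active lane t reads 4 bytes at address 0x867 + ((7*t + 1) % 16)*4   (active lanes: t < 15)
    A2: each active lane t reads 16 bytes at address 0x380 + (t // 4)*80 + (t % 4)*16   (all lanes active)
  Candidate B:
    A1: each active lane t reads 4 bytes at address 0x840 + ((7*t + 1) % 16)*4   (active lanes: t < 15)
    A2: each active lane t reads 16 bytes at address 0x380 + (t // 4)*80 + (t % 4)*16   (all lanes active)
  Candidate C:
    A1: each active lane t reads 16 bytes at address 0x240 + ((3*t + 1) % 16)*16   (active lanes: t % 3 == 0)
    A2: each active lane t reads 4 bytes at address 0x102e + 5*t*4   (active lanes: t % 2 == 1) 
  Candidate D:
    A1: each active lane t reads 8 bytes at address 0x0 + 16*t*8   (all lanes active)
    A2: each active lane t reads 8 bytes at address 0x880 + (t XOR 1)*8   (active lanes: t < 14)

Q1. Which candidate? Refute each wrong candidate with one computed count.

A: A1 gives 2 transactions, not 1
C: A1 gives 4 transactions, not 1
D: A1 gives 16 transactions, not 1
B: all counts match (1,5)

Answer: B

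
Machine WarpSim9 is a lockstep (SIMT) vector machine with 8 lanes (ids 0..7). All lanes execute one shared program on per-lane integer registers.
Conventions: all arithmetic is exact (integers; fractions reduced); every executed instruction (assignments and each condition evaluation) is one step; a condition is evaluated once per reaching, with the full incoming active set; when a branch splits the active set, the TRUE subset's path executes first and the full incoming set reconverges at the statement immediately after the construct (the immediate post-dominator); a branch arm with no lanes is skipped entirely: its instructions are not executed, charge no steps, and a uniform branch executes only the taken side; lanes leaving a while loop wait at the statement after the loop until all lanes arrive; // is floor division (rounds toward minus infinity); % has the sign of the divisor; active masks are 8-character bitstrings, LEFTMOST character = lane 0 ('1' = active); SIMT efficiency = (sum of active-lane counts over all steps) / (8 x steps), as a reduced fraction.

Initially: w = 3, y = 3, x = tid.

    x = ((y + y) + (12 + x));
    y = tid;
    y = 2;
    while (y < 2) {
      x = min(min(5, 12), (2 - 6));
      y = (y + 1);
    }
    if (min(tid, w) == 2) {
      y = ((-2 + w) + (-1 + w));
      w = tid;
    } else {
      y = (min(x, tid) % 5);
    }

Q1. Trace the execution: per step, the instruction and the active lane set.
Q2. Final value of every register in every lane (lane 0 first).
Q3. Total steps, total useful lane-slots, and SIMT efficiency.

step 0: x <- ((y + y) + (12 + x))    11111111
step 1: y <- tid                     11111111
step 2: y <- 2                       11111111
step 3: eval (y < 2)                 11111111
step 4: eval (min(tid, w) == 2)      11111111
step 5: y <- ((-2 + w) + (-1 + w))   00100000
step 6: w <- tid                     00100000
step 7: y <- (min(x, tid) % 5)       11011111

Answer: 8 steps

w: 3,3,2,3,3,3,3,3
y: 0,1,3,3,4,0,1,2
x: 18,19,20,21,22,23,24,25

steps = 8; useful = 49; efficiency = 49/64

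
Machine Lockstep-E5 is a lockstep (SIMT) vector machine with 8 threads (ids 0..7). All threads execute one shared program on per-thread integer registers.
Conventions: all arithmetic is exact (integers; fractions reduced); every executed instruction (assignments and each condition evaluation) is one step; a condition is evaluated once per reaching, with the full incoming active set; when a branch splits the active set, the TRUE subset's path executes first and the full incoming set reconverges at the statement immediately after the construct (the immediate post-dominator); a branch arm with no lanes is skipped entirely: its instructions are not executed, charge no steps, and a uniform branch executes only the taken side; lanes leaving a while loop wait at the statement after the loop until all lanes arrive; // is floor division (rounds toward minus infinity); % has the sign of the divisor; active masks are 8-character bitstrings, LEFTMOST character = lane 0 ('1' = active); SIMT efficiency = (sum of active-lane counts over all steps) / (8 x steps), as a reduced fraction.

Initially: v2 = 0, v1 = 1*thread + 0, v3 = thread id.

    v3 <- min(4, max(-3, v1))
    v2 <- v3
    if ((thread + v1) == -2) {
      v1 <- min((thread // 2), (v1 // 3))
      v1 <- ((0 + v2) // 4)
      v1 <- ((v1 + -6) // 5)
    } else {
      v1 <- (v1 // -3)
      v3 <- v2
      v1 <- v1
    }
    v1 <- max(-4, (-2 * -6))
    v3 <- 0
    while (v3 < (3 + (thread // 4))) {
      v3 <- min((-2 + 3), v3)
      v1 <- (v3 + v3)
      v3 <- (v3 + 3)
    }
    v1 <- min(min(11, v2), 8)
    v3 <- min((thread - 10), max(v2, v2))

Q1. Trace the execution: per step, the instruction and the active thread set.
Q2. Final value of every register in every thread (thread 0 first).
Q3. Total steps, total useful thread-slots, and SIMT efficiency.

step 0: v3 <- min(4, max(-3, v1))    11111111
step 1: v2 <- v3                     11111111
step 2: eval ((thread + v1) == -2)   11111111
step 3: v1 <- (v1 // -3)             11111111
step 4: v3 <- v2                     11111111
step 5: v1 <- v1                     11111111
step 6: v1 <- max(-4, (-2 * -6))     11111111
step 7: v3 <- 0                      11111111
step 8: eval (v3 < (3 + (thread // 4))) 11111111
step 9: v3 <- min((-2 + 3), v3)      11111111
step 10: v1 <- (v3 + v3)              11111111
step 11: v3 <- (v3 + 3)               11111111
step 12: eval (v3 < (3 + (thread // 4))) 11111111
step 13: v3 <- min((-2 + 3), v3)      00001111
step 14: v1 <- (v3 + v3)              00001111
step 15: v3 <- (v3 + 3)               00001111
step 16: eval (v3 < (3 + (thread // 4))) 00001111
step 17: v1 <- min(min(11, v2), 8)    11111111
step 18: v3 <- min((thread - 10), max(v2, v2)) 11111111

Answer: 19 steps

v2: 0,1,2,3,4,4,4,4
v1: 0,1,2,3,4,4,4,4
v3: -10,-9,-8,-7,-6,-5,-4,-3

steps = 19; useful = 136; efficiency = 136/152 = 17/19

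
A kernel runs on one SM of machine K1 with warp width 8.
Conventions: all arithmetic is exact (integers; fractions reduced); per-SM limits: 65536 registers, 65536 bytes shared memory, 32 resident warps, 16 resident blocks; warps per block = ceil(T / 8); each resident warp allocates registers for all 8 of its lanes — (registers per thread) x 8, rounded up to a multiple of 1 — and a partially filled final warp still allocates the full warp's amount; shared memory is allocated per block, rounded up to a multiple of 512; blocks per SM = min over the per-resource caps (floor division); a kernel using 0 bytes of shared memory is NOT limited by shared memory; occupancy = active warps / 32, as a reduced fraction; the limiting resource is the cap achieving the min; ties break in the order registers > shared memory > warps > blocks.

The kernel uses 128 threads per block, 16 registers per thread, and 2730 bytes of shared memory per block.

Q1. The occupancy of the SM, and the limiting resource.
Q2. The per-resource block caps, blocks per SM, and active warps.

Answer: occupancy 1, limited by warps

registers: 32 blocks
shared memory: 21 blocks
warps: 2 blocks
blocks: 16 blocks

Answer: 2 blocks, 32 active warps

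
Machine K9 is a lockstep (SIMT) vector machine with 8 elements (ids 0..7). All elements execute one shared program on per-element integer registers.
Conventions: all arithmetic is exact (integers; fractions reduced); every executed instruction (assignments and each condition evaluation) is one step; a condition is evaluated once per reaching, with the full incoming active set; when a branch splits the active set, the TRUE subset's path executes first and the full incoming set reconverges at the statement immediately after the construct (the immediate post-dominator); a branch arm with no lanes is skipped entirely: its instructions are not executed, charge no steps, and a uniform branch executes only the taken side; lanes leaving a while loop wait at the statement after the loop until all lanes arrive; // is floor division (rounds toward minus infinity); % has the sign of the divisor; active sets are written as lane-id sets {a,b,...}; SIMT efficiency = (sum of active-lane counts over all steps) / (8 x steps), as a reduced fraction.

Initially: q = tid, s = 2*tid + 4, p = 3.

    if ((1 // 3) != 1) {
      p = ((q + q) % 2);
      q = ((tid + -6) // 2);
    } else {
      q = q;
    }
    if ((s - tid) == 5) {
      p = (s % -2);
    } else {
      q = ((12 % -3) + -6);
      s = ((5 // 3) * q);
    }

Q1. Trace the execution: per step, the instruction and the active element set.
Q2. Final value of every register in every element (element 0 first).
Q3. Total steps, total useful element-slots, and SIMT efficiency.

step 0: eval ((1 // 3) != 1)         {0,1,2,3,4,5,6,7}
step 1: p <- ((q + q) % 2)           {0,1,2,3,4,5,6,7}
step 2: q <- ((tid + -6) // 2)       {0,1,2,3,4,5,6,7}
step 3: eval ((s - tid) == 5)        {0,1,2,3,4,5,6,7}
step 4: p <- (s % -2)                {1}
step 5: q <- ((12 % -3) + -6)        {0,2,3,4,5,6,7}
step 6: s <- ((5 // 3) * q)          {0,2,3,4,5,6,7}

Answer: 7 steps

q: -6,-3,-6,-6,-6,-6,-6,-6
s: -6,6,-6,-6,-6,-6,-6,-6
p: 0,0,0,0,0,0,0,0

steps = 7; useful = 47; efficiency = 47/56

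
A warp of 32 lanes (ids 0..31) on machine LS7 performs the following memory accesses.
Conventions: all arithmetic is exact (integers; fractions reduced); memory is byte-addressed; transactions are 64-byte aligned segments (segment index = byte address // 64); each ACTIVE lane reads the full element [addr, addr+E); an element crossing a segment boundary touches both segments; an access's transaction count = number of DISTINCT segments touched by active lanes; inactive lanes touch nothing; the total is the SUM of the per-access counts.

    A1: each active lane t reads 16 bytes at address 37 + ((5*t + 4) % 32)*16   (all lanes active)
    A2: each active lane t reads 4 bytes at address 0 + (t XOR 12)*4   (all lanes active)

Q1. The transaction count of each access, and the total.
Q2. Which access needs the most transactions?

A1: 9 transactions
A2: 2 transactions

Answer: 9,2; total 11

Answer: A1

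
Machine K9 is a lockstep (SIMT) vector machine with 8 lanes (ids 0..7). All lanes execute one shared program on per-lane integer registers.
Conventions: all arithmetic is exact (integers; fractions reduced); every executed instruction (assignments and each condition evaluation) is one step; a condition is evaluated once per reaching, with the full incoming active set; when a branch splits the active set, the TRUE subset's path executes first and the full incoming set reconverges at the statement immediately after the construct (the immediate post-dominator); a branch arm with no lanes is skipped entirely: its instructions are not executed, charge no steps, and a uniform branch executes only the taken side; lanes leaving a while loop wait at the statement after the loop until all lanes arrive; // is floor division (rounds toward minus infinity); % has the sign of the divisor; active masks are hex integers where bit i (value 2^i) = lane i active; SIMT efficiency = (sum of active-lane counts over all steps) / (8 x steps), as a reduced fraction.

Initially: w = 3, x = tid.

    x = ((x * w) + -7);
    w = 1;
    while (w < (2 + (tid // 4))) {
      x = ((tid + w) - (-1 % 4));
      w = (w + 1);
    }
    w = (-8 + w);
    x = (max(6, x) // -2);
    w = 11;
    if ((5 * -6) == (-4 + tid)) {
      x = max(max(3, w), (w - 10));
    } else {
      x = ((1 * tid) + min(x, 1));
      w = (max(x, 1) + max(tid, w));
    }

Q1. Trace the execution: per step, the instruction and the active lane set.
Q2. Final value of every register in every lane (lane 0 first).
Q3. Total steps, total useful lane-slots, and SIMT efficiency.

step 0: x <- ((x * w) + -7)          0xff
step 1: w <- 1                       0xff
step 2: eval (w < (2 + (tid // 4)))  0xff
step 3: x <- ((tid + w) - (-1 % 4))  0xff
step 4: w <- (w + 1)                 0xff
step 5: eval (w < (2 + (tid // 4)))  0xff
step 6: x <- ((tid + w) - (-1 % 4))  0xf0
step 7: w <- (w + 1)                 0xf0
step 8: eval (w < (2 + (tid // 4)))  0xf0
step 9: w <- (-8 + w)                0xff
step 10: x <- (max(6, x) // -2)       0xff
step 11: w <- 11                      0xff
step 12: eval ((5 * -6) == (-4 + tid)) 0xff
step 13: x <- ((1 * tid) + min(x, 1)) 0xff
step 14: w <- (max(x, 1) + max(tid, w)) 0xff

Answer: 15 steps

w: 12,12,12,12,12,13,14,15
x: -3,-2,-1,0,1,2,3,4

steps = 15; useful = 108; efficiency = 108/120 = 9/10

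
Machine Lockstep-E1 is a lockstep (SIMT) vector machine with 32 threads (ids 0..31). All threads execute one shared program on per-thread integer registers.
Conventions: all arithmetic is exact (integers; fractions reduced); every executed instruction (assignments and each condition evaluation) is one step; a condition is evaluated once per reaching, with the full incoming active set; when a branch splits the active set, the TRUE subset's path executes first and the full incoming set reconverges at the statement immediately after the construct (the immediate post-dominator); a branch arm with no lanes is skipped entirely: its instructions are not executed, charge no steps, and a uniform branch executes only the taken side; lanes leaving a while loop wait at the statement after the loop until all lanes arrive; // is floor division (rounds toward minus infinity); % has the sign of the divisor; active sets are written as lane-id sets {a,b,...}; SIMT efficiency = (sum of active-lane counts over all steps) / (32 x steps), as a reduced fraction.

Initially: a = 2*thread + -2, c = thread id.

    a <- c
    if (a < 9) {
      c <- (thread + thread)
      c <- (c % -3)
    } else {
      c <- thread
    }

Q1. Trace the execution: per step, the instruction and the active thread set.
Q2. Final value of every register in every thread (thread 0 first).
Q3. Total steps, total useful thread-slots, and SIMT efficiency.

step 0: a <- c                       {0,1,2,3,4,5,6,7,8,9,10,11,12,13,14,15,16,17,18,19,20,21,22,23,24,25,26,27,28,29,30,31}
step 1: eval (a < 9)                 {0,1,2,3,4,5,6,7,8,9,10,11,12,13,14,15,16,17,18,19,20,21,22,23,24,25,26,27,28,29,30,31}
step 2: c <- (thread + thread)       {0,1,2,3,4,5,6,7,8}
step 3: c <- (c % -3)                {0,1,2,3,4,5,6,7,8}
step 4: c <- thread                  {9,10,11,12,13,14,15,16,17,18,19,20,21,22,23,24,25,26,27,28,29,30,31}

Answer: 5 steps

a: 0,1,2,3,4,5,6,7,8,9,10,11,12,13,14,15,16,17,18,19,20,21,22,23,24,25,26,27,28,29,30,31
c: 0,-1,-2,0,-1,-2,0,-1,-2,9,10,11,12,13,14,15,16,17,18,19,20,21,22,23,24,25,26,27,28,29,30,31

steps = 5; useful = 105; efficiency = 105/160 = 21/32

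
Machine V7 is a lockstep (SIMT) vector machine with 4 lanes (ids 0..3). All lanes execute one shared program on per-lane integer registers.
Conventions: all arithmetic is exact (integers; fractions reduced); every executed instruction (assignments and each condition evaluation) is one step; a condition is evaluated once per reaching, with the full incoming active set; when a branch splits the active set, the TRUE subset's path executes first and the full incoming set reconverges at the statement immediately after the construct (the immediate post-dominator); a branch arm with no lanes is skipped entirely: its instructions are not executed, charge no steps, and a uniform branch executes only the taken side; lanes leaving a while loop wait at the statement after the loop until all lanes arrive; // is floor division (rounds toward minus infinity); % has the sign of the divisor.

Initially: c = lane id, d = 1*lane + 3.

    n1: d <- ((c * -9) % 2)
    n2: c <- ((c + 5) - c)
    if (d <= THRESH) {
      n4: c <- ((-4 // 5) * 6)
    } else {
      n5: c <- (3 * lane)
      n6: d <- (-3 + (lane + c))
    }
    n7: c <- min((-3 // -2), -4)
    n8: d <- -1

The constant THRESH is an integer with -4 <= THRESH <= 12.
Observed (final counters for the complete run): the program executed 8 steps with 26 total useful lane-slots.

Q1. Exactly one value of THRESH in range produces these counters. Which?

Answer: THRESH = 0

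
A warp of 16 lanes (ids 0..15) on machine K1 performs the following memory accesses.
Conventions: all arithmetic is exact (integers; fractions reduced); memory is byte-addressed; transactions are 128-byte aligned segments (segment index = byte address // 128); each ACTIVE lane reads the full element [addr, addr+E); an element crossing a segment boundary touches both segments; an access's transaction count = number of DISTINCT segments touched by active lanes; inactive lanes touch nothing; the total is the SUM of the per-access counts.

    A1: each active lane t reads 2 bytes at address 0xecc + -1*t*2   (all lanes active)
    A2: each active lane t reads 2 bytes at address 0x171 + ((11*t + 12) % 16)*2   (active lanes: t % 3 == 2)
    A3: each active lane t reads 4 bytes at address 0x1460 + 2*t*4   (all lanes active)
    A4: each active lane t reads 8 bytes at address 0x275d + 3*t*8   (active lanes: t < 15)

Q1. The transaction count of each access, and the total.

A1: 1 transaction
A2: 1 transaction
A3: 2 transactions
A4: 4 transactions

Answer: 1,1,2,4; total 8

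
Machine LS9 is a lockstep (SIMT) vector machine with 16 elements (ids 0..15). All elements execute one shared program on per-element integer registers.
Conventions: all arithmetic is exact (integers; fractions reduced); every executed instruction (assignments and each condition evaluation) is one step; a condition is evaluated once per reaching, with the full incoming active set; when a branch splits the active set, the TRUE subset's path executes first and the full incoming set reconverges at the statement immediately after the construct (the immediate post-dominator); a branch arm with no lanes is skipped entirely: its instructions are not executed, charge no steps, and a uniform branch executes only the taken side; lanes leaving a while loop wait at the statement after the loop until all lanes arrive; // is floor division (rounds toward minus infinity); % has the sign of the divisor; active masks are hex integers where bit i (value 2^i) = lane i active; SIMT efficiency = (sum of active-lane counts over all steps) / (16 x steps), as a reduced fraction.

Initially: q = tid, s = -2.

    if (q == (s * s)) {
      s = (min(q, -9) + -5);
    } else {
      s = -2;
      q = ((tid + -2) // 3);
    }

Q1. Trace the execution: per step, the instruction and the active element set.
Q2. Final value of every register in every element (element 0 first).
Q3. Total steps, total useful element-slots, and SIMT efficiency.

step 0: eval (q == (s * s))          0xffff
step 1: s <- (min(q, -9) + -5)       0x0010
step 2: s <- -2                      0xffef
step 3: q <- ((tid + -2) // 3)       0xffef

Answer: 4 steps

q: -1,-1,0,0,4,1,1,1,2,2,2,3,3,3,4,4
s: -2,-2,-2,-2,-14,-2,-2,-2,-2,-2,-2,-2,-2,-2,-2,-2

steps = 4; useful = 47; efficiency = 47/64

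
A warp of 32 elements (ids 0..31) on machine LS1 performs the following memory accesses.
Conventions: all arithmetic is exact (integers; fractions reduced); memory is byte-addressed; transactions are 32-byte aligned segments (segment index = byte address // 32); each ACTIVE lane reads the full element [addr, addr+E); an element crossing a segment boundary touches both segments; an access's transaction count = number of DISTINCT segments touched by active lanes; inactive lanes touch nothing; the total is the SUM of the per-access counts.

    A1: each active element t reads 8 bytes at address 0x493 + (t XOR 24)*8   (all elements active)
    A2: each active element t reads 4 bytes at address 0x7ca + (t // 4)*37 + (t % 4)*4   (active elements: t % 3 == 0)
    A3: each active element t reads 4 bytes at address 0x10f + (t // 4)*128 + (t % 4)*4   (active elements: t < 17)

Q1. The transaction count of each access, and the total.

A1: 9 transactions
A2: 9 transactions
A3: 5 transactions

Answer: 9,9,5; total 23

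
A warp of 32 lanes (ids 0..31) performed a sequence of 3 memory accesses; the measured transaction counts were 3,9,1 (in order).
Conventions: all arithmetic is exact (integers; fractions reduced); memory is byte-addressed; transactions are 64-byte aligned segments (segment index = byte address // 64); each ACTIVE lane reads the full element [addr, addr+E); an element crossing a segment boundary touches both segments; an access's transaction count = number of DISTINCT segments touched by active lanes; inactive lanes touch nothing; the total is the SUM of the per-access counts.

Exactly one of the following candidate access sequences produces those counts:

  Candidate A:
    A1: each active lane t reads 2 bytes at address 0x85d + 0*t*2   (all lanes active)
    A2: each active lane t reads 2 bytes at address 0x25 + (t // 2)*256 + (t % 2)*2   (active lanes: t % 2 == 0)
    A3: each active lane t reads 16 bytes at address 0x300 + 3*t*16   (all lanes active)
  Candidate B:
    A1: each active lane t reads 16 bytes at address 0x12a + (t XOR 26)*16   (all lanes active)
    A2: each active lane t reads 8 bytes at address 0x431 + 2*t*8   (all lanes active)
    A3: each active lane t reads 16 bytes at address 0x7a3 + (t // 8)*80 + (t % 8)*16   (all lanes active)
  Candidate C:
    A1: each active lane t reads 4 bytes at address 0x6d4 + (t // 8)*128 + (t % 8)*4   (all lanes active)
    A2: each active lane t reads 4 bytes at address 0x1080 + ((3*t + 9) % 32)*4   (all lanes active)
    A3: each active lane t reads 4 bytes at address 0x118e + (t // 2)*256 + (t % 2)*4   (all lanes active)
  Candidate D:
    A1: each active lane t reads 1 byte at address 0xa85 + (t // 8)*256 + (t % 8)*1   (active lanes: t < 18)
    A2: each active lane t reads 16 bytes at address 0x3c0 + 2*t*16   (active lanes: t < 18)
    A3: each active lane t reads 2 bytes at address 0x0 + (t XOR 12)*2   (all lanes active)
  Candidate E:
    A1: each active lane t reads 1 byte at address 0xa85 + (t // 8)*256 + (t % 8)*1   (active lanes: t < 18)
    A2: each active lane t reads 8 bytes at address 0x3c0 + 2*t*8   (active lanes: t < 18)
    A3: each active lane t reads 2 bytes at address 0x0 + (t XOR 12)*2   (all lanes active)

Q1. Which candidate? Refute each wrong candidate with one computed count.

A: A1 gives 1 transaction, not 3
B: A1 gives 9 transactions, not 3
C: A1 gives 4 transactions, not 3
E: A2 gives 5 transactions, not 9
D: all counts match (3,9,1)

Answer: D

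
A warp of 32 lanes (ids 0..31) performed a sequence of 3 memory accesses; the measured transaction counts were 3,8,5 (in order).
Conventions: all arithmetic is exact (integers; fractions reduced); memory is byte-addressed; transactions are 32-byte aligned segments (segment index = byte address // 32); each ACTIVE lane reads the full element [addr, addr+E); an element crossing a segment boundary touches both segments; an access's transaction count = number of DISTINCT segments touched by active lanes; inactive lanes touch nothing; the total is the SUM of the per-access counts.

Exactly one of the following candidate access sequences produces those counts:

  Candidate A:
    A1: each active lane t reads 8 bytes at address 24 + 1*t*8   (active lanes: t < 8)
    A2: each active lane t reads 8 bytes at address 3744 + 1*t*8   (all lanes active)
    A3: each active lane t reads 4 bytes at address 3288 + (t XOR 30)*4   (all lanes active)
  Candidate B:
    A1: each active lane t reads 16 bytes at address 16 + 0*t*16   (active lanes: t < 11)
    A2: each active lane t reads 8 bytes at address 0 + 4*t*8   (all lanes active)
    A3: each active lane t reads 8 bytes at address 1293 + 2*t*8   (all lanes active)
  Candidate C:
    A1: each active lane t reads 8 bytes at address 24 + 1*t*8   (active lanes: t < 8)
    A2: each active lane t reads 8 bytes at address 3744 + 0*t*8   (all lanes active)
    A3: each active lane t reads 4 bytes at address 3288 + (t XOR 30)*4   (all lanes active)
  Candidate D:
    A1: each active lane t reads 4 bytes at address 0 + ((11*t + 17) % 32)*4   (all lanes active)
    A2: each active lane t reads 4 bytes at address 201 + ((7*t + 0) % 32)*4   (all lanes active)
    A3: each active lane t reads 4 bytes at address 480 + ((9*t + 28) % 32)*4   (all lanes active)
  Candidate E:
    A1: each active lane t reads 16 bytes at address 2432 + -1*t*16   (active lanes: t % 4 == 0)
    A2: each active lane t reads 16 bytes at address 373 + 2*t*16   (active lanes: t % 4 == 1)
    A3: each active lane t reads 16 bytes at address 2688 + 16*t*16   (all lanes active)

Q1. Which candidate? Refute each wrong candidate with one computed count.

B: A1 gives 1 transaction, not 3
C: A2 gives 1 transaction, not 8
D: A1 gives 4 transactions, not 3
E: A1 gives 8 transactions, not 3
A: all counts match (3,8,5)

Answer: A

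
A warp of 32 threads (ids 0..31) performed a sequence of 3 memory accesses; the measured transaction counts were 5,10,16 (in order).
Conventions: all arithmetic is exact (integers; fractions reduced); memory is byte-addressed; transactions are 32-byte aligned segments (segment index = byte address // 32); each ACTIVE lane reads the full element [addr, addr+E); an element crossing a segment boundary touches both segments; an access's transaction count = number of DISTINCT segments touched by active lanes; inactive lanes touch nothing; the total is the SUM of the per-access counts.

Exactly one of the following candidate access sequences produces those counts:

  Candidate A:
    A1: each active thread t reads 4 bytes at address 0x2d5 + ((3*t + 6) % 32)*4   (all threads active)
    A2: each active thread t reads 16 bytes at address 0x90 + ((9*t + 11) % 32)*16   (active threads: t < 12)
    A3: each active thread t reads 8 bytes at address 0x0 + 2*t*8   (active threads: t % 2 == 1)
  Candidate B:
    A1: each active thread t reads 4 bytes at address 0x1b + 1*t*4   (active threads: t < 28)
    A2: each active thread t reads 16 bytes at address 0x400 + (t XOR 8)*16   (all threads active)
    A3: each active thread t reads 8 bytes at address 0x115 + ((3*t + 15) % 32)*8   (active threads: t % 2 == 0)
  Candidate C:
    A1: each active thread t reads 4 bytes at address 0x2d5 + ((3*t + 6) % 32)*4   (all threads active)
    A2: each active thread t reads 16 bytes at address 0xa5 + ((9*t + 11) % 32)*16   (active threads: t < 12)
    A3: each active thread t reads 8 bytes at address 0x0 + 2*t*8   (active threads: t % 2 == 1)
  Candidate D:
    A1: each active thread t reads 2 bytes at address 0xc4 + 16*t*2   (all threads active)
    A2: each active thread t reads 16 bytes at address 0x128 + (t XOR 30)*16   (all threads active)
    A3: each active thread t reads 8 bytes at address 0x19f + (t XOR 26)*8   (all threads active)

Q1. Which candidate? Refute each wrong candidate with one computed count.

B: A2 gives 16 transactions, not 10
C: A2 gives 13 transactions, not 10
D: A1 gives 32 transactions, not 5
A: all counts match (5,10,16)

Answer: A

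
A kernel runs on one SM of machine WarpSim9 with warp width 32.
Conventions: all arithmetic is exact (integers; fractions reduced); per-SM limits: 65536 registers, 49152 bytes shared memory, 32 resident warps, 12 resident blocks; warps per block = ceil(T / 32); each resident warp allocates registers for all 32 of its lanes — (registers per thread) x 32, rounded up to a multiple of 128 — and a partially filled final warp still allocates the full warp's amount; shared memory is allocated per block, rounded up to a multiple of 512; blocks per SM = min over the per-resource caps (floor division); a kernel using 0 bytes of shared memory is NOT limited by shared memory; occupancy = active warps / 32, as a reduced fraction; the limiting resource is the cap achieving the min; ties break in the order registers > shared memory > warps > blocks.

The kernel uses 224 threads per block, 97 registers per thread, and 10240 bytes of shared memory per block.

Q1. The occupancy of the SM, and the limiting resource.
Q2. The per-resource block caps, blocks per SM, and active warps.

Answer: occupancy 7/16, limited by registers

registers: 2 blocks
shared memory: 4 blocks
warps: 4 blocks
blocks: 12 blocks

Answer: 2 blocks, 14 active warps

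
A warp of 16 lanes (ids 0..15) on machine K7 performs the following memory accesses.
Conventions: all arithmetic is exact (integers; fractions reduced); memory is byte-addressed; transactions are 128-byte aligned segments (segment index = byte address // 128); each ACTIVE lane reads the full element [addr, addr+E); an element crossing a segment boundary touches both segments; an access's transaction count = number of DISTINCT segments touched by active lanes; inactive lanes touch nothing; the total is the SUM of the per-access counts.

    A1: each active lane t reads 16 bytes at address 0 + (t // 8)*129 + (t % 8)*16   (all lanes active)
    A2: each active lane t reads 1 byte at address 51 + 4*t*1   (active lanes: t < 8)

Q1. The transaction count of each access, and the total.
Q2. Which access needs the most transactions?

A1: 3 transactions
A2: 1 transaction

Answer: 3,1; total 4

Answer: A1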